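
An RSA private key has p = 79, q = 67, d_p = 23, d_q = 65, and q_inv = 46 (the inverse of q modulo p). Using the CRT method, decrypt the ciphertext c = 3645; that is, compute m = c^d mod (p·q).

m₁ = c^(d_p) mod p: c ≡ 11 (mod 79), and 11^23 mod 79 = 2.
m₂ = c^(d_q) mod q: c ≡ 27 (mod 67), and 27^65 mod 67 = 5.
h = q_inv·(m₁ − m₂) mod p = 46·(2 − 5) mod 79 = 20.
m = m₂ + h·q = 5 + 20·67 = 1345.

1345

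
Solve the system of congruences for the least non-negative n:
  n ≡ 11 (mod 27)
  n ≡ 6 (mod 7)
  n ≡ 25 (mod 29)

3737

Combine the congruences pairwise.
From n ≡ 11 (mod 27) write n = 11 + 27t. Substituting into n ≡ 6 (mod 7) gives 27t ≡ 2 (mod 7), and since 6⁻¹ ≡ 6 (mod 7), t ≡ 5. Hence n ≡ 11 + 27·5 = 146 (mod 189).
From n ≡ 146 (mod 189) write n = 146 + 189t. Substituting into n ≡ 25 (mod 29) gives 189t ≡ 24 (mod 29), and since 15⁻¹ ≡ 2 (mod 29), t ≡ 19. Hence n ≡ 146 + 189·19 = 3737 (mod 5481).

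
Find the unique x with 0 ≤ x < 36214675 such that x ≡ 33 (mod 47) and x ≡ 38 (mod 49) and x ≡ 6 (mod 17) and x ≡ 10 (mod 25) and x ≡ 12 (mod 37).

From x ≡ 33 (mod 47) write x = 33 + 47t. Substituting into x ≡ 38 (mod 49) gives 47t ≡ 5 (mod 49), and since 47⁻¹ ≡ 24 (mod 49), t ≡ 22. Hence x ≡ 33 + 47·22 = 1067 (mod 2303).
From x ≡ 1067 (mod 2303) write x = 1067 + 2303t. Substituting into x ≡ 6 (mod 17) gives 2303t ≡ 10 (mod 17), and since 8⁻¹ ≡ 15 (mod 17), t ≡ 14. Hence x ≡ 1067 + 2303·14 = 33309 (mod 39151).
From x ≡ 33309 (mod 39151) write x = 33309 + 39151t. Substituting into x ≡ 10 (mod 25) gives 39151t ≡ 1 (mod 25), and since 1⁻¹ ≡ 1 (mod 25), t ≡ 1. Hence x ≡ 33309 + 39151·1 = 72460 (mod 978775).
From x ≡ 72460 (mod 978775) write x = 72460 + 978775t. Substituting into x ≡ 12 (mod 37) gives 978775t ≡ 35 (mod 37), and since 14⁻¹ ≡ 8 (mod 37), t ≡ 21. Hence x ≡ 72460 + 978775·21 = 20626735 (mod 36214675).

20626735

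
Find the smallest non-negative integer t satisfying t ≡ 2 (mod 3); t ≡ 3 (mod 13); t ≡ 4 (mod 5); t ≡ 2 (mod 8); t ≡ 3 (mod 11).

From t ≡ 2 (mod 3) write t = 2 + 3s. Substituting into t ≡ 3 (mod 13) gives 3s ≡ 1 (mod 13), and since 3⁻¹ ≡ 9 (mod 13), s ≡ 9. Hence t ≡ 2 + 3·9 = 29 (mod 39).
From t ≡ 29 (mod 39) write t = 29 + 39s. Substituting into t ≡ 4 (mod 5) gives 39s ≡ 0 (mod 5), and since 4⁻¹ ≡ 4 (mod 5), s ≡ 0. Hence t ≡ 29 + 39·0 = 29 (mod 195).
From t ≡ 29 (mod 195) write t = 29 + 195s. Substituting into t ≡ 2 (mod 8) gives 195s ≡ 5 (mod 8), and since 3⁻¹ ≡ 3 (mod 8), s ≡ 7. Hence t ≡ 29 + 195·7 = 1394 (mod 1560).
From t ≡ 1394 (mod 1560) write t = 1394 + 1560s. Substituting into t ≡ 3 (mod 11) gives 1560s ≡ 6 (mod 11), and since 9⁻¹ ≡ 5 (mod 11), s ≡ 8. Hence t ≡ 1394 + 1560·8 = 13874 (mod 17160).

13874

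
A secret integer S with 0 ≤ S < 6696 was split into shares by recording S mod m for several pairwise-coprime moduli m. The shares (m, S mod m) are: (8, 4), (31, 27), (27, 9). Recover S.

1980

The moduli are pairwise coprime; N = 8·31·27 = 6696.
N/8 = 837; 837 ≡ 5 (mod 8); 5·5 ≡ 1, so inverse 5.
N/31 = 216; 216 ≡ 30 (mod 31); 30·30 ≡ 1, so inverse 30.
N/27 = 248; 248 ≡ 5 (mod 27); 5·11 ≡ 1, so inverse 11.
S ≡ 4·837·5 + 27·216·30 + 9·248·11 = 216252.
216252 mod 6696 = 1980.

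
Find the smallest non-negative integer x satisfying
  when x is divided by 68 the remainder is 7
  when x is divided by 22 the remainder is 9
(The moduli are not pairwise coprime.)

gcd(68, 22) = 2 and 2 | (9 − 7), so the pair is consistent; merging gives x ≡ 75 (mod 748), where 748 = lcm(68, 22).
The solution is unique modulo lcm(68, 22) = 748.

75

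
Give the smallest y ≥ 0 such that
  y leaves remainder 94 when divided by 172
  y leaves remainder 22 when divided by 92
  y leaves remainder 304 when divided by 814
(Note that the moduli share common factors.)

gcd(172, 92) = 4 and 4 | (22 − 94), so the pair is consistent; merging gives y ≡ 1126 (mod 3956), where 3956 = lcm(172, 92).
gcd(3956, 814) = 2 and 2 | (304 − 1126), so the pair is consistent; merging gives y ≡ 792326 (mod 1610092), where 1610092 = lcm(3956, 814).
The solution is unique modulo lcm(172, 92, 814) = 1610092.

792326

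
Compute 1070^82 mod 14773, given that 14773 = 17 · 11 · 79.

Mod 17: 1070 ≡ 16; by Fermat, exponent reduces to 82 mod 16 = 2; 16^2 ≡ 1 (mod 17).
Mod 11: 1070 ≡ 3; by Fermat, exponent reduces to 82 mod 10 = 2; 3^2 ≡ 9 (mod 11).
Mod 79: 1070 ≡ 43; by Fermat, exponent reduces to 82 mod 78 = 4; 43^4 ≡ 76 (mod 79).
Combine by CRT: x ≡ 1 (mod 17), x ≡ 9 (mod 11), x ≡ 76 (mod 79) ⇒ x ≡ 3078 (mod 14773).

3078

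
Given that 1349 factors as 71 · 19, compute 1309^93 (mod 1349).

Mod 71: 1309 ≡ 31; by Fermat, exponent reduces to 93 mod 70 = 23; 31^23 ≡ 44 (mod 71).
Mod 19: 1309 ≡ 17; by Fermat, exponent reduces to 93 mod 18 = 3; 17^3 ≡ 11 (mod 19).
Combine by CRT: x ≡ 44 (mod 71), x ≡ 11 (mod 19) ⇒ x ≡ 1322 (mod 1349).

1322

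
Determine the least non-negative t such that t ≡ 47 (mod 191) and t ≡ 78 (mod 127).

Combine the congruences pairwise.
From t ≡ 47 (mod 191) write t = 47 + 191s. Substituting into t ≡ 78 (mod 127) gives 191s ≡ 31 (mod 127), and since 64⁻¹ ≡ 2 (mod 127), s ≡ 62. Hence t ≡ 47 + 191·62 = 11889 (mod 24257).

11889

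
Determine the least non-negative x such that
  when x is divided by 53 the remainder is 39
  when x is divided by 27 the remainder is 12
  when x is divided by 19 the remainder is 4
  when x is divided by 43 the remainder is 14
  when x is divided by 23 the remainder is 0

22554030

The moduli are pairwise coprime; N = 53·27·19·43·23 = 26889921.
N/53 = 507357; 507357 ≡ 41 (mod 53); 41·22 ≡ 1, so inverse 22.
N/27 = 995923; 995923 ≡ 1 (mod 27), inverse 1.
N/19 = 1415259; 1415259 ≡ 6 (mod 19); 6·16 ≡ 1, so inverse 16.
N/43 = 625347; 625347 ≡ 41 (mod 43); 41·21 ≡ 1, so inverse 21.
N/23 = 1169127; 1169127 ≡ 14 (mod 23); 14·5 ≡ 1, so inverse 5.
x ≡ 39·507357·22 + 12·995923·1 + 4·1415259·16 + 14·625347·21 + 0·1169127·5 = 721691976.
721691976 mod 26889921 = 22554030.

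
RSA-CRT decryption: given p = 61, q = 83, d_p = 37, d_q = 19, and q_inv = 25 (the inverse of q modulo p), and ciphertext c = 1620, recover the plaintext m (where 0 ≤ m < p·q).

2132

m₁ = c^(d_p) mod p: c ≡ 34 (mod 61), and 34^37 mod 61 = 58.
m₂ = c^(d_q) mod q: c ≡ 43 (mod 83), and 43^19 mod 83 = 57.
h = q_inv·(m₁ − m₂) mod p = 25·(58 − 57) mod 61 = 25.
m = m₂ + h·q = 57 + 25·83 = 2132.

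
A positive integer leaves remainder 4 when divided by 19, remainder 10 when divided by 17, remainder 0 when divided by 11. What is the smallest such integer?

1353

The moduli are pairwise coprime; N = 19·17·11 = 3553.
N/19 = 187; 187 ≡ 16 (mod 19); 16·6 ≡ 1, so inverse 6.
N/17 = 209; 209 ≡ 5 (mod 17); 5·7 ≡ 1, so inverse 7.
N/11 = 323; 323 ≡ 4 (mod 11); 4·3 ≡ 1, so inverse 3.
x ≡ 4·187·6 + 10·209·7 + 0·323·3 = 19118.
19118 mod 3553 = 1353.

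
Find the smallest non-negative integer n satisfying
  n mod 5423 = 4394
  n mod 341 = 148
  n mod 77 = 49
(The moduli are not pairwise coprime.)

Combine the congruences pairwise.
gcd(5423, 341) = 11 and 11 | (148 − 4394), so the pair is consistent; merging gives n ≡ 85739 (mod 168113), where 168113 = lcm(5423, 341).
gcd(168113, 77) = 11 and 11 | (49 − 85739), so the pair is consistent; merging gives n ≡ 758191 (mod 1176791), where 1176791 = lcm(168113, 77).
The solution is unique modulo lcm(5423, 341, 77) = 1176791.

758191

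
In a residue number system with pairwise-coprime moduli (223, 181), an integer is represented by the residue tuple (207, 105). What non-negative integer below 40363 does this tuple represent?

From x ≡ 207 (mod 223) write x = 207 + 223t. Substituting into x ≡ 105 (mod 181) gives 223t ≡ 79 (mod 181), and since 42⁻¹ ≡ 125 (mod 181), t ≡ 101. Hence x ≡ 207 + 223·101 = 22730 (mod 40363).

22730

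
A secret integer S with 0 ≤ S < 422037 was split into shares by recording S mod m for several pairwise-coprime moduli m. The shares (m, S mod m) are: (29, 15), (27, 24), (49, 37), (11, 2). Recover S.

200202

The moduli are pairwise coprime; N = 29·27·49·11 = 422037.
N/29 = 14553; 14553 ≡ 24 (mod 29); 24·23 ≡ 1, so inverse 23.
N/27 = 15631; 15631 ≡ 25 (mod 27); 25·13 ≡ 1, so inverse 13.
N/49 = 8613; 8613 ≡ 38 (mod 49); 38·40 ≡ 1, so inverse 40.
N/11 = 38367; 38367 ≡ 10 (mod 11); 10·10 ≡ 1, so inverse 10.
S ≡ 15·14553·23 + 24·15631·13 + 37·8613·40 + 2·38367·10 = 23412237.
23412237 mod 422037 = 200202.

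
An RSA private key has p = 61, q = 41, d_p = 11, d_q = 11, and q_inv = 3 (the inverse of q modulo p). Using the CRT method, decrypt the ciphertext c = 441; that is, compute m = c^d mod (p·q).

2122

m₁ = c^(d_p) mod p: c ≡ 14 (mod 61), and 14^11 mod 61 = 48.
m₂ = c^(d_q) mod q: c ≡ 31 (mod 41), and 31^11 mod 41 = 31.
h = q_inv·(m₁ − m₂) mod p = 3·(48 − 31) mod 61 = 51.
m = m₂ + h·q = 31 + 51·41 = 2122.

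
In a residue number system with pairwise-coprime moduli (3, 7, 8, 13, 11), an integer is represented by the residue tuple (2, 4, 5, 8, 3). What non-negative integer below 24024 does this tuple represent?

16349

The moduli are pairwise coprime; N = 3·7·8·13·11 = 24024.
N/3 = 8008; 8008 ≡ 1 (mod 3), inverse 1.
N/7 = 3432; 3432 ≡ 2 (mod 7); 2·4 ≡ 1, so inverse 4.
N/8 = 3003; 3003 ≡ 3 (mod 8); 3·3 ≡ 1, so inverse 3.
N/13 = 1848; 1848 ≡ 2 (mod 13); 2·7 ≡ 1, so inverse 7.
N/11 = 2184; 2184 ≡ 6 (mod 11); 6·2 ≡ 1, so inverse 2.
x ≡ 2·8008·1 + 4·3432·4 + 5·3003·3 + 8·1848·7 + 3·2184·2 = 232565.
232565 mod 24024 = 16349.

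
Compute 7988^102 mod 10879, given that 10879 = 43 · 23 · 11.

6626

Mod 43: 7988 ≡ 33; by Fermat, exponent reduces to 102 mod 42 = 18; 33^18 ≡ 4 (mod 43).
Mod 23: 7988 ≡ 7; by Fermat, exponent reduces to 102 mod 22 = 14; 7^14 ≡ 2 (mod 23).
Mod 11: 7988 ≡ 2; by Fermat, exponent reduces to 102 mod 10 = 2; 2^2 ≡ 4 (mod 11).
Combine by CRT: x ≡ 4 (mod 43), x ≡ 2 (mod 23), x ≡ 4 (mod 11) ⇒ x ≡ 6626 (mod 10879).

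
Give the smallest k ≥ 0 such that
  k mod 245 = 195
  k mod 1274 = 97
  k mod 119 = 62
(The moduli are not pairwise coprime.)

gcd(245, 1274) = 49 and 49 | (97 − 195), so the pair is consistent; merging gives k ≡ 2645 (mod 6370), where 6370 = lcm(245, 1274).
gcd(6370, 119) = 7 and 7 | (62 − 2645), so the pair is consistent; merging gives k ≡ 66345 (mod 108290), where 108290 = lcm(6370, 119).
The solution is unique modulo lcm(245, 1274, 119) = 108290.

66345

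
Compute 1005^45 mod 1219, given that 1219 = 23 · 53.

913

Mod 23: 1005 ≡ 16; by Fermat, exponent reduces to 45 mod 22 = 1; 16^1 ≡ 16 (mod 23).
Mod 53: 1005 ≡ 51; 51^45 ≡ 12 (mod 53).
Combine by CRT: x ≡ 16 (mod 23), x ≡ 12 (mod 53) ⇒ x ≡ 913 (mod 1219).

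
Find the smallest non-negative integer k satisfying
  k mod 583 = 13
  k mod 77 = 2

Combine the congruences pairwise.
gcd(583, 77) = 11 and 11 | (2 − 13), so the pair is consistent; merging gives k ≡ 2928 (mod 4081), where 4081 = lcm(583, 77).
The solution is unique modulo lcm(583, 77) = 4081.

2928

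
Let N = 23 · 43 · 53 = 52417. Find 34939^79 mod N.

4811

Mod 23: 34939 ≡ 2; by Fermat, exponent reduces to 79 mod 22 = 13; 2^13 ≡ 4 (mod 23).
Mod 43: 34939 ≡ 23; by Fermat, exponent reduces to 79 mod 42 = 37; 23^37 ≡ 38 (mod 43).
Mod 53: 34939 ≡ 12; by Fermat, exponent reduces to 79 mod 52 = 27; 12^27 ≡ 41 (mod 53).
Combine by CRT: x ≡ 4 (mod 23), x ≡ 38 (mod 43), x ≡ 41 (mod 53) ⇒ x ≡ 4811 (mod 52417).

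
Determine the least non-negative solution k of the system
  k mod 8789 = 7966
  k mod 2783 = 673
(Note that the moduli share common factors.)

gcd(8789, 2783) = 11 and 11 | (673 − 7966), so the pair is consistent; merging gives k ≡ 473783 (mod 2223617), where 2223617 = lcm(8789, 2783).
The solution is unique modulo lcm(8789, 2783) = 2223617.

473783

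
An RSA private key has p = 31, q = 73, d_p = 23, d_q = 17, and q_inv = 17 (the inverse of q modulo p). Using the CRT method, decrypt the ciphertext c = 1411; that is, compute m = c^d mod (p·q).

1244

m₁ = c^(d_p) mod p: c ≡ 16 (mod 31), and 16^23 mod 31 = 4.
m₂ = c^(d_q) mod q: c ≡ 24 (mod 73), and 24^17 mod 73 = 3.
h = q_inv·(m₁ − m₂) mod p = 17·(4 − 3) mod 31 = 17.
m = m₂ + h·q = 3 + 17·73 = 1244.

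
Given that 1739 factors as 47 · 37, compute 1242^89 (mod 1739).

1584

Mod 47: 1242 ≡ 20; by Fermat, exponent reduces to 89 mod 46 = 43; 20^43 ≡ 33 (mod 47).
Mod 37: 1242 ≡ 21; by Fermat, exponent reduces to 89 mod 36 = 17; 21^17 ≡ 30 (mod 37).
Combine by CRT: x ≡ 33 (mod 47), x ≡ 30 (mod 37) ⇒ x ≡ 1584 (mod 1739).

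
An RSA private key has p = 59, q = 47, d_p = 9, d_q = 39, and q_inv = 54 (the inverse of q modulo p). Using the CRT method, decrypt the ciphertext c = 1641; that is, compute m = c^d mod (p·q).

m₁ = c^(d_p) mod p: c ≡ 48 (mod 59), and 48^9 mod 59 = 53.
m₂ = c^(d_q) mod q: c ≡ 43 (mod 47), and 43^39 mod 47 = 5.
h = q_inv·(m₁ − m₂) mod p = 54·(53 − 5) mod 59 = 55.
m = m₂ + h·q = 5 + 55·47 = 2590.

2590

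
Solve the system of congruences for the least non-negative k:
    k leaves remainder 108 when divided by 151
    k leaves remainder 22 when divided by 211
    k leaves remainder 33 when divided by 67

From k ≡ 108 (mod 151) write k = 108 + 151t. Substituting into k ≡ 22 (mod 211) gives 151t ≡ 125 (mod 211), and since 151⁻¹ ≡ 109 (mod 211), t ≡ 121. Hence k ≡ 108 + 151·121 = 18379 (mod 31861).
From k ≡ 18379 (mod 31861) write k = 18379 + 31861t. Substituting into k ≡ 33 (mod 67) gives 31861t ≡ 12 (mod 67), and since 36⁻¹ ≡ 54 (mod 67), t ≡ 45. Hence k ≡ 18379 + 31861·45 = 1452124 (mod 2134687).

1452124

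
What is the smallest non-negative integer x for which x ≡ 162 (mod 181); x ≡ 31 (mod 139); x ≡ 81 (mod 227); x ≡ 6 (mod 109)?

367712160

The moduli are pairwise coprime; N = 181·139·227·109 = 622509137.
N/181 = 3439277; 3439277 ≡ 96 (mod 181); 96·66 ≡ 1, so inverse 66.
N/139 = 4478483; 4478483 ≡ 42 (mod 139); 42·96 ≡ 1, so inverse 96.
N/227 = 2742331; 2742331 ≡ 171 (mod 227); 171·77 ≡ 1, so inverse 77.
N/109 = 5711093; 5711093 ≡ 38 (mod 109); 38·66 ≡ 1, so inverse 66.
x ≡ 162·3439277·66 + 31·4478483·96 + 81·2742331·77 + 6·5711093·66 = 69466226367.
69466226367 mod 622509137 = 367712160.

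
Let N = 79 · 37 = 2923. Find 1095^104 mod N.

292

Mod 79: 1095 ≡ 68; by Fermat, exponent reduces to 104 mod 78 = 26; 68^26 ≡ 55 (mod 79).
Mod 37: 1095 ≡ 22; by Fermat, exponent reduces to 104 mod 36 = 32; 22^32 ≡ 33 (mod 37).
Combine by CRT: x ≡ 55 (mod 79), x ≡ 33 (mod 37) ⇒ x ≡ 292 (mod 2923).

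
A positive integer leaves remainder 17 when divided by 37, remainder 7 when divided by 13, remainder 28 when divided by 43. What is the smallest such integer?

The moduli are pairwise coprime; N = 37·13·43 = 20683.
N/37 = 559; 559 ≡ 4 (mod 37); 4·28 ≡ 1, so inverse 28.
N/13 = 1591; 1591 ≡ 5 (mod 13); 5·8 ≡ 1, so inverse 8.
N/43 = 481; 481 ≡ 8 (mod 43); 8·27 ≡ 1, so inverse 27.
x ≡ 17·559·28 + 7·1591·8 + 28·481·27 = 718816.
718816 mod 20683 = 15594.

15594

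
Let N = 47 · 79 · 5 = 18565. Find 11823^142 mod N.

Mod 47: 11823 ≡ 26; by Fermat, exponent reduces to 142 mod 46 = 4; 26^4 ≡ 42 (mod 47).
Mod 79: 11823 ≡ 52; by Fermat, exponent reduces to 142 mod 78 = 64; 52^64 ≡ 38 (mod 79).
Mod 5: 11823 ≡ 3; by Fermat, exponent reduces to 142 mod 4 = 2; 3^2 ≡ 4 (mod 5).
Combine by CRT: x ≡ 42 (mod 47), x ≡ 38 (mod 79), x ≡ 4 (mod 5) ⇒ x ≡ 15364 (mod 18565).

15364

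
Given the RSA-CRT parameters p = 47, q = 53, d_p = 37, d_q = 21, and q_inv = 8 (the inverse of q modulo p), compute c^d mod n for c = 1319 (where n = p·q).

m₁ = c^(d_p) mod p: c ≡ 3 (mod 47), and 3^37 mod 47 = 14.
m₂ = c^(d_q) mod q: c ≡ 47 (mod 53), and 47^21 mod 53 = 46.
h = q_inv·(m₁ − m₂) mod p = 8·(14 − 46) mod 47 = 26.
m = m₂ + h·q = 46 + 26·53 = 1424.

1424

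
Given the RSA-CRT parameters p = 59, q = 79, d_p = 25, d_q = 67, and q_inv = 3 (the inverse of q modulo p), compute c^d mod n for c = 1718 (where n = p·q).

m₁ = c^(d_p) mod p: c ≡ 7 (mod 59), and 7^25 mod 59 = 36.
m₂ = c^(d_q) mod q: c ≡ 59 (mod 79), and 59^67 mod 79 = 43.
h = q_inv·(m₁ − m₂) mod p = 3·(36 − 43) mod 59 = 38.
m = m₂ + h·q = 43 + 38·79 = 3045.

3045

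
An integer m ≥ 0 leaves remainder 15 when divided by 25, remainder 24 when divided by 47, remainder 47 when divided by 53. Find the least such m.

40115

The moduli are pairwise coprime; N = 25·47·53 = 62275.
N/25 = 2491; 2491 ≡ 16 (mod 25); 16·11 ≡ 1, so inverse 11.
N/47 = 1325; 1325 ≡ 9 (mod 47); 9·21 ≡ 1, so inverse 21.
N/53 = 1175; 1175 ≡ 9 (mod 53); 9·6 ≡ 1, so inverse 6.
m ≡ 15·2491·11 + 24·1325·21 + 47·1175·6 = 1410165.
1410165 mod 62275 = 40115.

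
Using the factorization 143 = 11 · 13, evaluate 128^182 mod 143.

82

Mod 11: 128 ≡ 7; by Fermat, exponent reduces to 182 mod 10 = 2; 7^2 ≡ 5 (mod 11).
Mod 13: 128 ≡ 11; by Fermat, exponent reduces to 182 mod 12 = 2; 11^2 ≡ 4 (mod 13).
Combine by CRT: x ≡ 5 (mod 11), x ≡ 4 (mod 13) ⇒ x ≡ 82 (mod 143).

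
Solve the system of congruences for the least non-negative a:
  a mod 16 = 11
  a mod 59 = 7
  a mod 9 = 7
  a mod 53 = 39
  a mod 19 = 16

From a ≡ 11 (mod 16) write a = 11 + 16t. Substituting into a ≡ 7 (mod 59) gives 16t ≡ 55 (mod 59), and since 16⁻¹ ≡ 48 (mod 59), t ≡ 44. Hence a ≡ 11 + 16·44 = 715 (mod 944).
From a ≡ 715 (mod 944) write a = 715 + 944t. Substituting into a ≡ 7 (mod 9) gives 944t ≡ 3 (mod 9), and since 8⁻¹ ≡ 8 (mod 9), t ≡ 6. Hence a ≡ 715 + 944·6 = 6379 (mod 8496).
From a ≡ 6379 (mod 8496) write a = 6379 + 8496t. Substituting into a ≡ 39 (mod 53) gives 8496t ≡ 20 (mod 53), and since 16⁻¹ ≡ 10 (mod 53), t ≡ 41. Hence a ≡ 6379 + 8496·41 = 354715 (mod 450288).
From a ≡ 354715 (mod 450288) write a = 354715 + 450288t. Substituting into a ≡ 16 (mod 19) gives 450288t ≡ 12 (mod 19), and since 7⁻¹ ≡ 11 (mod 19), t ≡ 18. Hence a ≡ 354715 + 450288·18 = 8459899 (mod 8555472).

8459899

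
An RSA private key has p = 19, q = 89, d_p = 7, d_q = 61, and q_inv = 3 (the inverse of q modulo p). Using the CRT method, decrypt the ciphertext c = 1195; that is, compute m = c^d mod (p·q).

1544

m₁ = c^(d_p) mod p: c ≡ 17 (mod 19), and 17^7 mod 19 = 5.
m₂ = c^(d_q) mod q: c ≡ 38 (mod 89), and 38^61 mod 89 = 31.
h = q_inv·(m₁ − m₂) mod p = 3·(5 − 31) mod 19 = 17.
m = m₂ + h·q = 31 + 17·89 = 1544.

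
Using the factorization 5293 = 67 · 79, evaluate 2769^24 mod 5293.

2092

Mod 67: 2769 ≡ 22; 22^24 ≡ 15 (mod 67).
Mod 79: 2769 ≡ 4; 4^24 ≡ 38 (mod 79).
Combine by CRT: x ≡ 15 (mod 67), x ≡ 38 (mod 79) ⇒ x ≡ 2092 (mod 5293).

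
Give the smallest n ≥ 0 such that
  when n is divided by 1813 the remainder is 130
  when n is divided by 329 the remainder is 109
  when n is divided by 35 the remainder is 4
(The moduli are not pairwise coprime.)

159674

Combine the congruences pairwise.
gcd(1813, 329) = 7 and 7 | (109 − 130), so the pair is consistent; merging gives n ≡ 74463 (mod 85211), where 85211 = lcm(1813, 329).
gcd(85211, 35) = 7 and 7 | (4 − 74463), so the pair is consistent; merging gives n ≡ 159674 (mod 426055), where 426055 = lcm(85211, 35).
The solution is unique modulo lcm(1813, 329, 35) = 426055.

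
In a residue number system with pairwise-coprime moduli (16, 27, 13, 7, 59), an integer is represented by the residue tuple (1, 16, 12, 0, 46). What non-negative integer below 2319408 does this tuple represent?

The moduli are pairwise coprime; N = 16·27·13·7·59 = 2319408.
N/16 = 144963; 144963 ≡ 3 (mod 16); 3·11 ≡ 1, so inverse 11.
N/27 = 85904; 85904 ≡ 17 (mod 27); 17·8 ≡ 1, so inverse 8.
N/13 = 178416; 178416 ≡ 4 (mod 13); 4·10 ≡ 1, so inverse 10.
N/7 = 331344; 331344 ≡ 6 (mod 7); 6·6 ≡ 1, so inverse 6.
N/59 = 39312; 39312 ≡ 18 (mod 59); 18·23 ≡ 1, so inverse 23.
x ≡ 1·144963·11 + 16·85904·8 + 12·178416·10 + 0·331344·6 + 46·39312·23 = 75592321.
75592321 mod 2319408 = 1371265.

1371265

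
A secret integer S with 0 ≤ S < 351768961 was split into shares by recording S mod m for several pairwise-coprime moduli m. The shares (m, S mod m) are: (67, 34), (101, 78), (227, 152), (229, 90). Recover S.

The moduli are pairwise coprime; N = 67·101·227·229 = 351768961.
N/67 = 5250283; 5250283 ≡ 29 (mod 67); 29·37 ≡ 1, so inverse 37.
N/101 = 3482861; 3482861 ≡ 78 (mod 101); 78·79 ≡ 1, so inverse 79.
N/227 = 1549643; 1549643 ≡ 141 (mod 227); 141·161 ≡ 1, so inverse 161.
N/229 = 1536109; 1536109 ≡ 206 (mod 229); 206·219 ≡ 1, so inverse 219.
S ≡ 34·5250283·37 + 78·3482861·79 + 152·1549643·161 + 90·1536109·219 = 96265817382.
96265817382 mod 351768961 = 232891029.

232891029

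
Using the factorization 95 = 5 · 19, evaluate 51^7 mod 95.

Mod 5: 51 ≡ 1; by Fermat, exponent reduces to 7 mod 4 = 3; 1^3 ≡ 1 (mod 5).
Mod 19: 51 ≡ 13; 13^7 ≡ 10 (mod 19).
Combine by CRT: x ≡ 1 (mod 5), x ≡ 10 (mod 19) ⇒ x ≡ 86 (mod 95).

86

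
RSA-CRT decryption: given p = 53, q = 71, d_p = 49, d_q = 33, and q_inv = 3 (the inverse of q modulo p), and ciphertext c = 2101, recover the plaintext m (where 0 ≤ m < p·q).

m₁ = c^(d_p) mod p: c ≡ 34 (mod 53), and 34^49 mod 53 = 12.
m₂ = c^(d_q) mod q: c ≡ 42 (mod 71), and 42^33 mod 71 = 13.
h = q_inv·(m₁ − m₂) mod p = 3·(12 − 13) mod 53 = 50.
m = m₂ + h·q = 13 + 50·71 = 3563.

3563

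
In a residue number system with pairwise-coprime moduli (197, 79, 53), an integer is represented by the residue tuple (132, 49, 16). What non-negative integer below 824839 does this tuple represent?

779858

Combine the congruences pairwise.
From x ≡ 132 (mod 197) write x = 132 + 197t. Substituting into x ≡ 49 (mod 79) gives 197t ≡ 75 (mod 79), and since 39⁻¹ ≡ 77 (mod 79), t ≡ 8. Hence x ≡ 132 + 197·8 = 1708 (mod 15563).
From x ≡ 1708 (mod 15563) write x = 1708 + 15563t. Substituting into x ≡ 16 (mod 53) gives 15563t ≡ 4 (mod 53), and since 34⁻¹ ≡ 39 (mod 53), t ≡ 50. Hence x ≡ 1708 + 15563·50 = 779858 (mod 824839).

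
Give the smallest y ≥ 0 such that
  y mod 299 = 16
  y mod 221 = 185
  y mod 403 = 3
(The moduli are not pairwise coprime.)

103171

gcd(299, 221) = 13 and 13 | (185 − 16), so the pair is consistent; merging gives y ≡ 1511 (mod 5083), where 5083 = lcm(299, 221).
gcd(5083, 403) = 13 and 13 | (3 − 1511), so the pair is consistent; merging gives y ≡ 103171 (mod 157573), where 157573 = lcm(5083, 403).
The solution is unique modulo lcm(299, 221, 403) = 157573.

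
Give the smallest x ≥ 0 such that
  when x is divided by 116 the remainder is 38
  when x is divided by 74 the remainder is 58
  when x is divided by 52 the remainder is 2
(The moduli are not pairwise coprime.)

gcd(116, 74) = 2 and 2 | (58 − 38), so the pair is consistent; merging gives x ≡ 502 (mod 4292), where 4292 = lcm(116, 74).
gcd(4292, 52) = 4 and 4 | (2 − 502), so the pair is consistent; merging gives x ≡ 43422 (mod 55796), where 55796 = lcm(4292, 52).
The solution is unique modulo lcm(116, 74, 52) = 55796.

43422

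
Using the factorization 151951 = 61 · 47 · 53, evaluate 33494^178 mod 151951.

Mod 61: 33494 ≡ 5; by Fermat, exponent reduces to 178 mod 60 = 58; 5^58 ≡ 22 (mod 61).
Mod 47: 33494 ≡ 30; by Fermat, exponent reduces to 178 mod 46 = 40; 30^40 ≡ 37 (mod 47).
Mod 53: 33494 ≡ 51; by Fermat, exponent reduces to 178 mod 52 = 22; 51^22 ≡ 43 (mod 53).
Combine by CRT: x ≡ 22 (mod 61), x ≡ 37 (mod 47), x ≡ 43 (mod 53) ⇒ x ≡ 22409 (mod 151951).

22409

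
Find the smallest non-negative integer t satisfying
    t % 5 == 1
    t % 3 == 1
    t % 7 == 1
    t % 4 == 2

106

The moduli are pairwise coprime; N = 5·3·7·4 = 420.
N/5 = 84; 84 ≡ 4 (mod 5); 4·4 ≡ 1, so inverse 4.
N/3 = 140; 140 ≡ 2 (mod 3); 2·2 ≡ 1, so inverse 2.
N/7 = 60; 60 ≡ 4 (mod 7); 4·2 ≡ 1, so inverse 2.
N/4 = 105; 105 ≡ 1 (mod 4), inverse 1.
t ≡ 1·84·4 + 1·140·2 + 1·60·2 + 2·105·1 = 946.
946 mod 420 = 106.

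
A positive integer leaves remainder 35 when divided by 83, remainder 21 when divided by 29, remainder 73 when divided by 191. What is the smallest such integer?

434789

The moduli are pairwise coprime; N = 83·29·191 = 459737.
N/83 = 5539; 5539 ≡ 61 (mod 83); 61·49 ≡ 1, so inverse 49.
N/29 = 15853; 15853 ≡ 19 (mod 29); 19·26 ≡ 1, so inverse 26.
N/191 = 2407; 2407 ≡ 115 (mod 191); 115·98 ≡ 1, so inverse 98.
k ≡ 35·5539·49 + 21·15853·26 + 73·2407·98 = 35374801.
35374801 mod 459737 = 434789.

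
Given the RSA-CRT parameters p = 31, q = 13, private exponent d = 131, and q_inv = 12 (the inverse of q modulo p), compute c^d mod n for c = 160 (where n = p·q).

335

d_p = d mod (p−1) = 131 mod 30 = 11; d_q = d mod (q−1) = 11.
m₁ = c^(d_p) mod p: c ≡ 5 (mod 31), and 5^11 mod 31 = 25.
m₂ = c^(d_q) mod q: c ≡ 4 (mod 13), and 4^11 mod 13 = 10.
h = q_inv·(m₁ − m₂) mod p = 12·(25 − 10) mod 31 = 25.
m = m₂ + h·q = 10 + 25·13 = 335.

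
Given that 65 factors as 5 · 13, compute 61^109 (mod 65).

Mod 5: 61 ≡ 1; by Fermat, exponent reduces to 109 mod 4 = 1; 1^1 ≡ 1 (mod 5).
Mod 13: 61 ≡ 9; by Fermat, exponent reduces to 109 mod 12 = 1; 9^1 ≡ 9 (mod 13).
Combine by CRT: x ≡ 1 (mod 5), x ≡ 9 (mod 13) ⇒ x ≡ 61 (mod 65).

61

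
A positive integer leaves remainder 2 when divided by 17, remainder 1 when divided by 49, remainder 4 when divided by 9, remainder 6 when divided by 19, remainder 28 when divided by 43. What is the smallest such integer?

The moduli are pairwise coprime; N = 17·49·9·19·43 = 6125049.
N/17 = 360297; 360297 ≡ 16 (mod 17); 16·16 ≡ 1, so inverse 16.
N/49 = 125001; 125001 ≡ 2 (mod 49); 2·25 ≡ 1, so inverse 25.
N/9 = 680561; 680561 ≡ 8 (mod 9); 8·8 ≡ 1, so inverse 8.
N/19 = 322371; 322371 ≡ 17 (mod 19); 17·9 ≡ 1, so inverse 9.
N/43 = 142443; 142443 ≡ 27 (mod 43); 27·8 ≡ 1, so inverse 8.
a ≡ 2·360297·16 + 1·125001·25 + 4·680561·8 + 6·322371·9 + 28·142443·8 = 85747747.
85747747 mod 6125049 = 6122110.

6122110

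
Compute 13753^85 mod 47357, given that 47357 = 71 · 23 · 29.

11752

Mod 71: 13753 ≡ 50; by Fermat, exponent reduces to 85 mod 70 = 15; 50^15 ≡ 37 (mod 71).
Mod 23: 13753 ≡ 22; by Fermat, exponent reduces to 85 mod 22 = 19; 22^19 ≡ 22 (mod 23).
Mod 29: 13753 ≡ 7; by Fermat, exponent reduces to 85 mod 28 = 1; 7^1 ≡ 7 (mod 29).
Combine by CRT: x ≡ 37 (mod 71), x ≡ 22 (mod 23), x ≡ 7 (mod 29) ⇒ x ≡ 11752 (mod 47357).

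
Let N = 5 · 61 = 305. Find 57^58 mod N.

164

Mod 5: 57 ≡ 2; by Fermat, exponent reduces to 58 mod 4 = 2; 2^2 ≡ 4 (mod 5).
Mod 61: 57 ≡ 57; 57^58 ≡ 42 (mod 61).
Combine by CRT: x ≡ 4 (mod 5), x ≡ 42 (mod 61) ⇒ x ≡ 164 (mod 305).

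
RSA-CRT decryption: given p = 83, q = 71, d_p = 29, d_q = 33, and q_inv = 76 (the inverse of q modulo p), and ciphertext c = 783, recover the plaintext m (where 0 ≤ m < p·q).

m₁ = c^(d_p) mod p: c ≡ 36 (mod 83), and 36^29 mod 83 = 27.
m₂ = c^(d_q) mod q: c ≡ 2 (mod 71), and 2^33 mod 71 = 18.
h = q_inv·(m₁ − m₂) mod p = 76·(27 − 18) mod 83 = 20.
m = m₂ + h·q = 18 + 20·71 = 1438.

1438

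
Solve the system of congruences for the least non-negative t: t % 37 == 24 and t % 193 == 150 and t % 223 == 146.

1466371

Combine the congruences pairwise.
From t ≡ 24 (mod 37) write t = 24 + 37s. Substituting into t ≡ 150 (mod 193) gives 37s ≡ 126 (mod 193), and since 37⁻¹ ≡ 120 (mod 193), s ≡ 66. Hence t ≡ 24 + 37·66 = 2466 (mod 7141).
From t ≡ 2466 (mod 7141) write t = 2466 + 7141s. Substituting into t ≡ 146 (mod 223) gives 7141s ≡ 133 (mod 223), and since 5⁻¹ ≡ 134 (mod 223), s ≡ 205. Hence t ≡ 2466 + 7141·205 = 1466371 (mod 1592443).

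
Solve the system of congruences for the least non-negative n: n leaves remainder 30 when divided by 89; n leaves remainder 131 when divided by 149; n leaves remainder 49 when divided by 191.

From n ≡ 30 (mod 89) write n = 30 + 89t. Substituting into n ≡ 131 (mod 149) gives 89t ≡ 101 (mod 149), and since 89⁻¹ ≡ 72 (mod 149), t ≡ 120. Hence n ≡ 30 + 89·120 = 10710 (mod 13261).
From n ≡ 10710 (mod 13261) write n = 10710 + 13261t. Substituting into n ≡ 49 (mod 191) gives 13261t ≡ 35 (mod 191), and since 82⁻¹ ≡ 7 (mod 191), t ≡ 54. Hence n ≡ 10710 + 13261·54 = 726804 (mod 2532851).

726804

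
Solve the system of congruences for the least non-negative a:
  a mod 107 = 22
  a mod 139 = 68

4516

From a ≡ 22 (mod 107) write a = 22 + 107t. Substituting into a ≡ 68 (mod 139) gives 107t ≡ 46 (mod 139), and since 107⁻¹ ≡ 13 (mod 139), t ≡ 42. Hence a ≡ 22 + 107·42 = 4516 (mod 14873).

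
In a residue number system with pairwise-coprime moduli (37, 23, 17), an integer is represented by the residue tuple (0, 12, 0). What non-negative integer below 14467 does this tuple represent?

8177

From x ≡ 0 (mod 37) write x = 0 + 37t. Substituting into x ≡ 12 (mod 23) gives 37t ≡ 12 (mod 23), and since 14⁻¹ ≡ 5 (mod 23), t ≡ 14. Hence x ≡ 0 + 37·14 = 518 (mod 851).
From x ≡ 518 (mod 851) write x = 518 + 851t. Substituting into x ≡ 0 (mod 17) gives 851t ≡ 9 (mod 17), and since 1⁻¹ ≡ 1 (mod 17), t ≡ 9. Hence x ≡ 518 + 851·9 = 8177 (mod 14467).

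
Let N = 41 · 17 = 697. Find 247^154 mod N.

370

Mod 41: 247 ≡ 1; by Fermat, exponent reduces to 154 mod 40 = 34; 1^34 ≡ 1 (mod 41).
Mod 17: 247 ≡ 9; by Fermat, exponent reduces to 154 mod 16 = 10; 9^10 ≡ 13 (mod 17).
Combine by CRT: x ≡ 1 (mod 41), x ≡ 13 (mod 17) ⇒ x ≡ 370 (mod 697).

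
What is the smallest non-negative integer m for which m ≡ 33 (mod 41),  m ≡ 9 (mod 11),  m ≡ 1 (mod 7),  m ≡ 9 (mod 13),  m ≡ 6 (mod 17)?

561856

The moduli are pairwise coprime; N = 41·11·7·13·17 = 697697.
N/41 = 17017; 17017 ≡ 2 (mod 41); 2·21 ≡ 1, so inverse 21.
N/11 = 63427; 63427 ≡ 1 (mod 11), inverse 1.
N/7 = 99671; 99671 ≡ 5 (mod 7); 5·3 ≡ 1, so inverse 3.
N/13 = 53669; 53669 ≡ 5 (mod 13); 5·8 ≡ 1, so inverse 8.
N/17 = 41041; 41041 ≡ 3 (mod 17); 3·6 ≡ 1, so inverse 6.
m ≡ 33·17017·21 + 9·63427·1 + 1·99671·3 + 9·53669·8 + 6·41041·6 = 18004281.
18004281 mod 697697 = 561856.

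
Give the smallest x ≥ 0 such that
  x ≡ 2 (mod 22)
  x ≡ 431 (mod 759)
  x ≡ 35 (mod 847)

33068

Combine the congruences pairwise.
gcd(22, 759) = 11 and 11 | (431 − 2), so the pair is consistent; merging gives x ≡ 1190 (mod 1518), where 1518 = lcm(22, 759).
gcd(1518, 847) = 11 and 11 | (35 − 1190), so the pair is consistent; merging gives x ≡ 33068 (mod 116886), where 116886 = lcm(1518, 847).
The solution is unique modulo lcm(22, 759, 847) = 116886.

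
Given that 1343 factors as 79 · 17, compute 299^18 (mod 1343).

Mod 79: 299 ≡ 62; 62^18 ≡ 10 (mod 79).
Mod 17: 299 ≡ 10; by Fermat, exponent reduces to 18 mod 16 = 2; 10^2 ≡ 15 (mod 17).
Combine by CRT: x ≡ 10 (mod 79), x ≡ 15 (mod 17) ⇒ x ≡ 168 (mod 1343).

168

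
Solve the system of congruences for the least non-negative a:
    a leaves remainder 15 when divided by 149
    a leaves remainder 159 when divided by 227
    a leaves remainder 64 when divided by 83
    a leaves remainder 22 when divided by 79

168550156

The moduli are pairwise coprime; N = 149·227·83·79 = 221777411.
N/149 = 1488439; 1488439 ≡ 78 (mod 149); 78·128 ≡ 1, so inverse 128.
N/227 = 976993; 976993 ≡ 212 (mod 227); 212·121 ≡ 1, so inverse 121.
N/83 = 2672017; 2672017 ≡ 81 (mod 83); 81·41 ≡ 1, so inverse 41.
N/79 = 2807309; 2807309 ≡ 44 (mod 79); 44·9 ≡ 1, so inverse 9.
a ≡ 15·1488439·128 + 159·976993·121 + 64·2672017·41 + 22·2807309·9 = 29221390997.
29221390997 mod 221777411 = 168550156.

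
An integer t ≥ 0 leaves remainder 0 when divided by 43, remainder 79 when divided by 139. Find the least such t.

774

From t ≡ 0 (mod 43) write t = 0 + 43s. Substituting into t ≡ 79 (mod 139) gives 43s ≡ 79 (mod 139), and since 43⁻¹ ≡ 97 (mod 139), s ≡ 18. Hence t ≡ 0 + 43·18 = 774 (mod 5977).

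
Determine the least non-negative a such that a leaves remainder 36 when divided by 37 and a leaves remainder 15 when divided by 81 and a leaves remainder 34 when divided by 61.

99159

From a ≡ 36 (mod 37) write a = 36 + 37t. Substituting into a ≡ 15 (mod 81) gives 37t ≡ 60 (mod 81), and since 37⁻¹ ≡ 46 (mod 81), t ≡ 6. Hence a ≡ 36 + 37·6 = 258 (mod 2997).
From a ≡ 258 (mod 2997) write a = 258 + 2997t. Substituting into a ≡ 34 (mod 61) gives 2997t ≡ 20 (mod 61), and since 8⁻¹ ≡ 23 (mod 61), t ≡ 33. Hence a ≡ 258 + 2997·33 = 99159 (mod 182817).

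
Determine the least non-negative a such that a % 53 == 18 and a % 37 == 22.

From a ≡ 18 (mod 53) write a = 18 + 53t. Substituting into a ≡ 22 (mod 37) gives 53t ≡ 4 (mod 37), and since 16⁻¹ ≡ 7 (mod 37), t ≡ 28. Hence a ≡ 18 + 53·28 = 1502 (mod 1961).

1502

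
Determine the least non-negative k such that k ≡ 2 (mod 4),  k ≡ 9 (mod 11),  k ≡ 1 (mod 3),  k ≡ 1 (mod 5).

526

The moduli are pairwise coprime; N = 4·11·3·5 = 660.
N/4 = 165; 165 ≡ 1 (mod 4), inverse 1.
N/11 = 60; 60 ≡ 5 (mod 11); 5·9 ≡ 1, so inverse 9.
N/3 = 220; 220 ≡ 1 (mod 3), inverse 1.
N/5 = 132; 132 ≡ 2 (mod 5); 2·3 ≡ 1, so inverse 3.
k ≡ 2·165·1 + 9·60·9 + 1·220·1 + 1·132·3 = 5806.
5806 mod 660 = 526.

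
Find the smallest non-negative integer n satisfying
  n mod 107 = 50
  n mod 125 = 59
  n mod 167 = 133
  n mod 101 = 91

132352309

From n ≡ 50 (mod 107) write n = 50 + 107t. Substituting into n ≡ 59 (mod 125) gives 107t ≡ 9 (mod 125), and since 107⁻¹ ≡ 118 (mod 125), t ≡ 62. Hence n ≡ 50 + 107·62 = 6684 (mod 13375).
From n ≡ 6684 (mod 13375) write n = 6684 + 13375t. Substituting into n ≡ 133 (mod 167) gives 13375t ≡ 129 (mod 167), and since 15⁻¹ ≡ 78 (mod 167), t ≡ 42. Hence n ≡ 6684 + 13375·42 = 568434 (mod 2233625).
From n ≡ 568434 (mod 2233625) write n = 568434 + 2233625t. Substituting into n ≡ 91 (mod 101) gives 2233625t ≡ 85 (mod 101), and since 10⁻¹ ≡ 91 (mod 101), t ≡ 59. Hence n ≡ 568434 + 2233625·59 = 132352309 (mod 225596125).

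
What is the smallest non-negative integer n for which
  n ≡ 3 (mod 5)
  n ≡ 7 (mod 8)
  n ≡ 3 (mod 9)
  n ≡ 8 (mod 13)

3063

The moduli are pairwise coprime; M = 5·8·9·13 = 4680.
M/5 = 936; 936 ≡ 1 (mod 5), inverse 1.
M/8 = 585; 585 ≡ 1 (mod 8), inverse 1.
M/9 = 520; 520 ≡ 7 (mod 9); 7·4 ≡ 1, so inverse 4.
M/13 = 360; 360 ≡ 9 (mod 13); 9·3 ≡ 1, so inverse 3.
n ≡ 3·936·1 + 7·585·1 + 3·520·4 + 8·360·3 = 21783.
21783 mod 4680 = 3063.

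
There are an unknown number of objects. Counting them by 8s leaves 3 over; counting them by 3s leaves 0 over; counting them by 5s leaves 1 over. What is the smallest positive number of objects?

51

The moduli are pairwise coprime; M = 8·3·5 = 120.
M/8 = 15; 15 ≡ 7 (mod 8); 7·7 ≡ 1, so inverse 7.
M/3 = 40; 40 ≡ 1 (mod 3), inverse 1.
M/5 = 24; 24 ≡ 4 (mod 5); 4·4 ≡ 1, so inverse 4.
N ≡ 3·15·7 + 0·40·1 + 1·24·4 = 411.
411 mod 120 = 51.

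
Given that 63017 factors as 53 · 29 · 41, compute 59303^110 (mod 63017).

Mod 53: 59303 ≡ 49; by Fermat, exponent reduces to 110 mod 52 = 6; 49^6 ≡ 15 (mod 53).
Mod 29: 59303 ≡ 27; by Fermat, exponent reduces to 110 mod 28 = 26; 27^26 ≡ 22 (mod 29).
Mod 41: 59303 ≡ 17; by Fermat, exponent reduces to 110 mod 40 = 30; 17^30 ≡ 9 (mod 41).
Combine by CRT: x ≡ 15 (mod 53), x ≡ 22 (mod 29), x ≡ 9 (mod 41) ⇒ x ≡ 42362 (mod 63017).

42362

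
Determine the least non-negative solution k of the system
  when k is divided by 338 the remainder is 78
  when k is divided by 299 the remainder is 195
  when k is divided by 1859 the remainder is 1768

16640

Combine the congruences pairwise.
gcd(338, 299) = 13 and 13 | (195 − 78), so the pair is consistent; merging gives k ≡ 1092 (mod 7774), where 7774 = lcm(338, 299).
gcd(7774, 1859) = 169 and 169 | (1768 − 1092), so the pair is consistent; merging gives k ≡ 16640 (mod 85514), where 85514 = lcm(7774, 1859).
The solution is unique modulo lcm(338, 299, 1859) = 85514.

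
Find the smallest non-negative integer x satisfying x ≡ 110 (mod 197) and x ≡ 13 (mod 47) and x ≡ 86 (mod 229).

The moduli are pairwise coprime; N = 197·47·229 = 2120311.
N/197 = 10763; 10763 ≡ 125 (mod 197); 125·145 ≡ 1, so inverse 145.
N/47 = 45113; 45113 ≡ 40 (mod 47); 40·20 ≡ 1, so inverse 20.
N/229 = 9259; 9259 ≡ 99 (mod 229); 99·192 ≡ 1, so inverse 192.
x ≡ 110·10763·145 + 13·45113·20 + 86·9259·192 = 336283838.
336283838 mod 2120311 = 1274700.

1274700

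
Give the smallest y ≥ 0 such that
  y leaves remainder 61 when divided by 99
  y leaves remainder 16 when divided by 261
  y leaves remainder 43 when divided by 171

gcd(99, 261) = 9 and 9 | (16 − 61), so the pair is consistent; merging gives y ≡ 1843 (mod 2871), where 2871 = lcm(99, 261).
gcd(2871, 171) = 9 and 9 | (43 − 1843), so the pair is consistent; merging gives y ≡ 36295 (mod 54549), where 54549 = lcm(2871, 171).
The solution is unique modulo lcm(99, 261, 171) = 54549.

36295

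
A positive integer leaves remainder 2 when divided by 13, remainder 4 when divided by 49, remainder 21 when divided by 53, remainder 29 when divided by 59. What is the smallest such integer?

1678107

Combine the congruences pairwise.
From x ≡ 2 (mod 13) write x = 2 + 13t. Substituting into x ≡ 4 (mod 49) gives 13t ≡ 2 (mod 49), and since 13⁻¹ ≡ 34 (mod 49), t ≡ 19. Hence x ≡ 2 + 13·19 = 249 (mod 637).
From x ≡ 249 (mod 637) write x = 249 + 637t. Substituting into x ≡ 21 (mod 53) gives 637t ≡ 37 (mod 53), and since 1⁻¹ ≡ 1 (mod 53), t ≡ 37. Hence x ≡ 249 + 637·37 = 23818 (mod 33761).
From x ≡ 23818 (mod 33761) write x = 23818 + 33761t. Substituting into x ≡ 29 (mod 59) gives 33761t ≡ 47 (mod 59), and since 13⁻¹ ≡ 50 (mod 59), t ≡ 49. Hence x ≡ 23818 + 33761·49 = 1678107 (mod 1991899).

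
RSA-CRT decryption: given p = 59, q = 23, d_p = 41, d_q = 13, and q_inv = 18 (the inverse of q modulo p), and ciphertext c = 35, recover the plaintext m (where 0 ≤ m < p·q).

m₁ = c^(d_p) mod p: c ≡ 35 (mod 59), and 35^41 mod 59 = 15.
m₂ = c^(d_q) mod q: c ≡ 12 (mod 23), and 12^13 mod 23 = 6.
h = q_inv·(m₁ − m₂) mod p = 18·(15 − 6) mod 59 = 44.
m = m₂ + h·q = 6 + 44·23 = 1018.

1018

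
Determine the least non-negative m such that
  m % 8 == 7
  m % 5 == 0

From m ≡ 7 (mod 8) write m = 7 + 8t. Substituting into m ≡ 0 (mod 5) gives 8t ≡ 3 (mod 5), and since 3⁻¹ ≡ 2 (mod 5), t ≡ 1. Hence m ≡ 7 + 8·1 = 15 (mod 40).

15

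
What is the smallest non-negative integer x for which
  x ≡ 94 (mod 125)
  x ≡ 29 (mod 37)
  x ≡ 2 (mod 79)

From x ≡ 94 (mod 125) write x = 94 + 125t. Substituting into x ≡ 29 (mod 37) gives 125t ≡ 9 (mod 37), and since 14⁻¹ ≡ 8 (mod 37), t ≡ 35. Hence x ≡ 94 + 125·35 = 4469 (mod 4625).
From x ≡ 4469 (mod 4625) write x = 4469 + 4625t. Substituting into x ≡ 2 (mod 79) gives 4625t ≡ 36 (mod 79), and since 43⁻¹ ≡ 68 (mod 79), t ≡ 78. Hence x ≡ 4469 + 4625·78 = 365219 (mod 365375).

365219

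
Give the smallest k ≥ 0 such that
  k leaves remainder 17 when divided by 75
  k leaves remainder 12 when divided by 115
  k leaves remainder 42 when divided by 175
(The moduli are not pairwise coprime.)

Combine the congruences pairwise.
gcd(75, 115) = 5 and 5 | (12 − 17), so the pair is consistent; merging gives k ≡ 242 (mod 1725), where 1725 = lcm(75, 115).
gcd(1725, 175) = 25 and 25 | (42 − 242), so the pair is consistent; merging gives k ≡ 1967 (mod 12075), where 12075 = lcm(1725, 175).
The solution is unique modulo lcm(75, 115, 175) = 12075.

1967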